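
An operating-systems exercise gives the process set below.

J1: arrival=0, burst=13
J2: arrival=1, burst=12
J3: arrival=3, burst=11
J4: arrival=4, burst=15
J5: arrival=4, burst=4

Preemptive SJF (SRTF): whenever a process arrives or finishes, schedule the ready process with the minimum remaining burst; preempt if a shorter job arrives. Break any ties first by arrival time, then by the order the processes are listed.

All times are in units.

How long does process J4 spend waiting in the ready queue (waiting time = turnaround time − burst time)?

Timeline: | J1 0-4 | J5 4-8 | J1 8-17 | J3 17-28 | J2 28-40 | J4 40-55 |
Completion: J1=17  J2=40  J3=28  J4=55  J5=8
Turnaround (C−A): J1=17  J2=39  J3=25  J4=51  J5=4
Waiting(J4) = turnaround − burst = 51 − 15 = 36

36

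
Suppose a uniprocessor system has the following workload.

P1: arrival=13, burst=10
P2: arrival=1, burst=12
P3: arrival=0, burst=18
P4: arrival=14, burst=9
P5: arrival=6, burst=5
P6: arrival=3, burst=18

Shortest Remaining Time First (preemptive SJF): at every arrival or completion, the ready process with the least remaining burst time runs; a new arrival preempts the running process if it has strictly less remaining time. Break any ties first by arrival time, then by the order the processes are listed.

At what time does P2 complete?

18

Timeline: | P3 0-1 | P2 1-6 | P5 6-11 | P2 11-18 | P4 18-27 | P1 27-37 | P3 37-54 | P6 54-72 |
Completion: P1=37  P2=18  P3=54  P4=27  P5=11  P6=72
Turnaround (C−A): P1=24  P2=17  P3=54  P4=13  P5=5  P6=69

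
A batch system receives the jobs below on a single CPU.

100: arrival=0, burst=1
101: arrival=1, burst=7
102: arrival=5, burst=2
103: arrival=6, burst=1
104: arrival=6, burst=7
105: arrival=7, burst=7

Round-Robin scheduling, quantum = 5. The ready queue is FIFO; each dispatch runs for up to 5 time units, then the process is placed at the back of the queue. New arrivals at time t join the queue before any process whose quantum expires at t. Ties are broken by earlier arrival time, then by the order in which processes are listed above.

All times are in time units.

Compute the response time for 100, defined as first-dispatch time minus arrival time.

Gantt: | 100 0-1 | 101 1-6 | 102 6-8 | 103 8-9 | 104 9-14 | 101 14-16 | 105 16-21 | 104 21-23 | 105 23-25 |
Completion: 100=1  101=16  102=8  103=9  104=23  105=25
Turnaround (C−A): 100=1  101=15  102=3  103=3  104=17  105=18
Response(100) = first start − arrival = 0 − 0 = 0

0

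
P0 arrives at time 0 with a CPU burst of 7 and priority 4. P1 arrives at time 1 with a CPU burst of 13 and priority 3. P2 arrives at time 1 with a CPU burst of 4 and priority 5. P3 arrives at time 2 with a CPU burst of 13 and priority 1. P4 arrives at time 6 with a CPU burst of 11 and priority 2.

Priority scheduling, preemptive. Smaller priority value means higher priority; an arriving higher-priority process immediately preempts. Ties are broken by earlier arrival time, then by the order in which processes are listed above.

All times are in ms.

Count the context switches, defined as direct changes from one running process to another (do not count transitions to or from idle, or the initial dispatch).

Gantt: | P0 0-1 | P1 1-2 | P3 2-15 | P4 15-26 | P1 26-38 | P0 38-44 | P2 44-48 |
Completion: P0=44  P1=38  P2=48  P3=15  P4=26

6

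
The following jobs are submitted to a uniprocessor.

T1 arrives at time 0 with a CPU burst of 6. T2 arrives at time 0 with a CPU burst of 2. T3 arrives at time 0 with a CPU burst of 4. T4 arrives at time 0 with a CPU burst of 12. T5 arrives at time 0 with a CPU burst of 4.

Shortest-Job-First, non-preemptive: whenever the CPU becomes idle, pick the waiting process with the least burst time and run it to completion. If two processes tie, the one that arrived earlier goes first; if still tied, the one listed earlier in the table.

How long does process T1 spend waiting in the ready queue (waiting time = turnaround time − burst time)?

10

Gantt: | T2 0-2 | T3 2-6 | T5 6-10 | T1 10-16 | T4 16-28 |
Completion: T1=16  T2=2  T3=6  T4=28  T5=10
Waiting(T1) = turnaround − burst = 16 − 6 = 10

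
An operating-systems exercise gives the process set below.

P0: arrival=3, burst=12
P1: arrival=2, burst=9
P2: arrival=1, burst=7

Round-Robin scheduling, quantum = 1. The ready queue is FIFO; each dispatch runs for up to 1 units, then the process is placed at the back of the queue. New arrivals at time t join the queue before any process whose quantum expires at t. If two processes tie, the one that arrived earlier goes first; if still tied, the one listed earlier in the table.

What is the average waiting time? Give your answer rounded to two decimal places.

13.00

Gantt: | idle 0-1 | P2 1-2 | P1 2-3 | P2 3-4 | P0 4-5 | P1 5-6 | P2 6-7 | P0 7-8 | P1 8-9 | P2 9-10 | P0 10-11 | P1 11-12 | P2 12-13 | P0 13-14 | P1 14-15 | P2 15-16 | P0 16-17 | P1 17-18 | P2 18-19 | P0 19-20 | P1 20-21 | P0 21-22 | P1 22-23 | P0 23-24 | P1 24-25 | P0 25-29 |
Completion: P0=29  P1=25  P2=19
Waiting times: P0=14, P1=14, P2=11
Average waiting = (14+14+11) / 3 = 39/3 = 13.00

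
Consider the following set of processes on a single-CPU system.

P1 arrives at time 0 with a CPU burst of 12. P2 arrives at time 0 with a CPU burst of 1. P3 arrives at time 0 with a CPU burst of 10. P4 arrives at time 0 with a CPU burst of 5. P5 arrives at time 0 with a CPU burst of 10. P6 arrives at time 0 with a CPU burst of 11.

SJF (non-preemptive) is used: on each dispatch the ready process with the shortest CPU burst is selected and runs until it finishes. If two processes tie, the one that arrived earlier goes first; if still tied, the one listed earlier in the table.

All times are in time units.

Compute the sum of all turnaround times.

135

Gantt: | P2 0-1 | P4 1-6 | P3 6-16 | P5 16-26 | P6 26-37 | P1 37-49 |
Completion: P1=49  P2=1  P3=16  P4=6  P5=26  P6=37
Turnaround = completion − arrival: P1=49, P2=1, P3=16, P4=6, P5=26, P6=37
Total turnaround = 49 + 1 + 16 + 6 + 26 + 37 = 135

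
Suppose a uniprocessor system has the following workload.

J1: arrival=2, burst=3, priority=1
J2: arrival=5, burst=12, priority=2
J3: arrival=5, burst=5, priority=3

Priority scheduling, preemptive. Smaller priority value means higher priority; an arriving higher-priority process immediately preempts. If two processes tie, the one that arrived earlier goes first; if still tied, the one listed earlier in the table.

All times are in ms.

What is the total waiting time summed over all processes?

12

Timeline: | idle 0-2 | J1 2-5 | J2 5-17 | J3 17-22 |
Completion: J1=5  J2=17  J3=22
Turnaround (C−A): J1=3  J2=12  J3=17
Waiting = turnaround − burst: J1=0, J2=0, J3=12
Total waiting = 0 + 0 + 12 = 12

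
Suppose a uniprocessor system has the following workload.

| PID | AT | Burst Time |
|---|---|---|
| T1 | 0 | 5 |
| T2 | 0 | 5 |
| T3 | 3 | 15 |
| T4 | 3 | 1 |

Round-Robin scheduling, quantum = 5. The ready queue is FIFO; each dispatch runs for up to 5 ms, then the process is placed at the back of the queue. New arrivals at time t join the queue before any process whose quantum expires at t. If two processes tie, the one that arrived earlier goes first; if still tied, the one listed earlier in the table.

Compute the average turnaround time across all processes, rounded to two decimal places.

12.75

Timeline: | T1 0-5 | T2 5-10 | T3 10-15 | T4 15-16 | T3 16-26 |
Completion: T1=5  T2=10  T3=26  T4=16
Turnaround times: T1=5, T2=10, T3=23, T4=13
Average turnaround = (5+10+23+13) / 4 = 51/4 = 12.75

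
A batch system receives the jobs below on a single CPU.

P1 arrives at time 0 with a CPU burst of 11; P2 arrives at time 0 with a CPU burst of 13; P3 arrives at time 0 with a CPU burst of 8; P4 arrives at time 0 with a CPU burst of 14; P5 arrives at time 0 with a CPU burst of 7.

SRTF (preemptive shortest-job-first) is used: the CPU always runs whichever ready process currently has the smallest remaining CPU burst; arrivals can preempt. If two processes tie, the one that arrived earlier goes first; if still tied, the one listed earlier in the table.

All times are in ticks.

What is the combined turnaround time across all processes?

140

Schedule: | P5 0-7 | P3 7-15 | P1 15-26 | P2 26-39 | P4 39-53 |
Completion: P1=26  P2=39  P3=15  P4=53  P5=7
Turnaround (C−A): P1=26  P2=39  P3=15  P4=53  P5=7
Turnaround = completion − arrival: P1=26, P2=39, P3=15, P4=53, P5=7
Total turnaround = 26 + 39 + 15 + 53 + 7 = 140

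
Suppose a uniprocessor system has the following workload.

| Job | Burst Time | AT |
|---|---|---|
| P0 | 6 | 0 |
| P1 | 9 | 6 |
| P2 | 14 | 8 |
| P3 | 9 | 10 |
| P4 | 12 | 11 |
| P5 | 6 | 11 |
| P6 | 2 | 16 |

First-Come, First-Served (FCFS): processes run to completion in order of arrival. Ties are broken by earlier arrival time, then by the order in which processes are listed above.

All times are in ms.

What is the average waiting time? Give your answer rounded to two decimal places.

Schedule: | P0 0-6 | P1 6-15 | P2 15-29 | P3 29-38 | P4 38-50 | P5 50-56 | P6 56-58 |
Completion: P0=6  P1=15  P2=29  P3=38  P4=50  P5=56  P6=58
Turnaround (C−A): P0=6  P1=9  P2=21  P3=28  P4=39  P5=45  P6=42
Waiting times: P0=0, P1=0, P2=7, P3=19, P4=27, P5=39, P6=40
Average waiting = (0+0+7+19+27+39+40) / 7 = 132/7 = 18.86

18.86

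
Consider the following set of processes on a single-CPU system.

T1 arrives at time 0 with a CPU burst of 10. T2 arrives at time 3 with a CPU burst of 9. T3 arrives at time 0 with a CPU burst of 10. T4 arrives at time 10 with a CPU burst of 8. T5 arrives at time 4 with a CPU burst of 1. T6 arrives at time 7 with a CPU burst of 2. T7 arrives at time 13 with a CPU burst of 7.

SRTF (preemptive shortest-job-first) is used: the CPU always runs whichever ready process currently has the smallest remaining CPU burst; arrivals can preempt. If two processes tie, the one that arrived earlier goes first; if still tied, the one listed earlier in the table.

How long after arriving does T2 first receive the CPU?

25

Gantt: | T1 0-4 | T5 4-5 | T1 5-7 | T6 7-9 | T1 9-13 | T7 13-20 | T4 20-28 | T2 28-37 | T3 37-47 |
Completion: T1=13  T2=37  T3=47  T4=28  T5=5  T6=9  T7=20
Turnaround (C−A): T1=13  T2=34  T3=47  T4=18  T5=1  T6=2  T7=7
Response(T2) = first start − arrival = 28 − 3 = 25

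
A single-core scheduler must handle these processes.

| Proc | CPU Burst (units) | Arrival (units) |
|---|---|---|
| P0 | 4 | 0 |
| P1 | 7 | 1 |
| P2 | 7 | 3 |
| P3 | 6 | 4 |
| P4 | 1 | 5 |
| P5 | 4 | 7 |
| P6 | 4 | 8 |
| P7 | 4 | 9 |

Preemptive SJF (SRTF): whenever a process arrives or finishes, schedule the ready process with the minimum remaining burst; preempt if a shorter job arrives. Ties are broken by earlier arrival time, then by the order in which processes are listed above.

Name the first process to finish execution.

Timeline: | P0 0-4 | P3 4-5 | P4 5-6 | P3 6-11 | P5 11-15 | P6 15-19 | P7 19-23 | P1 23-30 | P2 30-37 |
Completion: P0=4  P1=30  P2=37  P3=11  P4=6  P5=15  P6=19  P7=23
Turnaround (C−A): P0=4  P1=29  P2=34  P3=7  P4=1  P5=8  P6=11  P7=14
Finish order: P0 → P4 → P3 → P5 → P6 → P7 → P1 → P2

P0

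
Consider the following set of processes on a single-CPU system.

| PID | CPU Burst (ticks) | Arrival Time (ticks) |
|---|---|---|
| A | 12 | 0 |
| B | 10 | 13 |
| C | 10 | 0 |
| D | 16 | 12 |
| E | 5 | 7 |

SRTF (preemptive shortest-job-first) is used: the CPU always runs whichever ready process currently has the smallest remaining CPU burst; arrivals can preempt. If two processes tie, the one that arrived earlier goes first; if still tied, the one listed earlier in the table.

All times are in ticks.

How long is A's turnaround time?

Schedule: | C 0-10 | E 10-15 | B 15-25 | A 25-37 | D 37-53 |
Completion: A=37  B=25  C=10  D=53  E=15
Turnaround(A) = completion − arrival = 37 − 0 = 37

37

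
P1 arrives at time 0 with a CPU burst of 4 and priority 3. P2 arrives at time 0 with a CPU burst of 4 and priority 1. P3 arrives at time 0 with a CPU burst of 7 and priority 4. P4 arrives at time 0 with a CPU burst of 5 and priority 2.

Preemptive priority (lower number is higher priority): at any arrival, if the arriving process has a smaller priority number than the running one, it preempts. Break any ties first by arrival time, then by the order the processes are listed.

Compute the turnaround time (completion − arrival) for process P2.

Timeline: | P2 0-4 | P4 4-9 | P1 9-13 | P3 13-20 |
Completion: P1=13  P2=4  P3=20  P4=9
Turnaround(P2) = completion − arrival = 4 − 0 = 4

4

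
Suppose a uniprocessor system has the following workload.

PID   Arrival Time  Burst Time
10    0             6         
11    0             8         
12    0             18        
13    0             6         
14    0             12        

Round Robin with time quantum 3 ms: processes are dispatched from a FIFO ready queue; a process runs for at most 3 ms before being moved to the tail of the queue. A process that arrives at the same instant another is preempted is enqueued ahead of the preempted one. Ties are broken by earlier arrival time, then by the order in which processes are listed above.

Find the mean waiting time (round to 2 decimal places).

Schedule: | 10 0-3 | 11 3-6 | 12 6-9 | 13 9-12 | 14 12-15 | 10 15-18 | 11 18-21 | 12 21-24 | 13 24-27 | 14 27-30 | 11 30-32 | 12 32-35 | 14 35-38 | 12 38-41 | 14 41-44 | 12 44-50 |
Completion: 10=18  11=32  12=50  13=27  14=44
Waiting times: 10=12, 11=24, 12=32, 13=21, 14=32
Average waiting = (12+24+32+21+32) / 5 = 121/5 = 24.20

24.20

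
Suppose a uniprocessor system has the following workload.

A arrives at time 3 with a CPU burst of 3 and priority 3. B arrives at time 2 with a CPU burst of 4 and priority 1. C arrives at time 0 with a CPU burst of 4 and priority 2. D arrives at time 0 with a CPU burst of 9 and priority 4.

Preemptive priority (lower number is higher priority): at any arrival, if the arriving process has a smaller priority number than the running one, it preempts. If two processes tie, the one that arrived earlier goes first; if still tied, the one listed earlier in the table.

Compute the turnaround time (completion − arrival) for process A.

Gantt: | C 0-2 | B 2-6 | C 6-8 | A 8-11 | D 11-20 |
Completion: A=11  B=6  C=8  D=20
Turnaround(A) = completion − arrival = 11 − 3 = 8

8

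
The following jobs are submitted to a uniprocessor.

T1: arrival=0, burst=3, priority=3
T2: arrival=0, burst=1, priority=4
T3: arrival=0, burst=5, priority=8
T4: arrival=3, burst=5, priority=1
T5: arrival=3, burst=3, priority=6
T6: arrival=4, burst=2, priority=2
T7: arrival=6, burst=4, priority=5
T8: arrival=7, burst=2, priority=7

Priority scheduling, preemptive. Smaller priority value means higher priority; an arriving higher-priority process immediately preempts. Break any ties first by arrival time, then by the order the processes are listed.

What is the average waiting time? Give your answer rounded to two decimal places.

7.75

Schedule: | T1 0-3 | T4 3-8 | T6 8-10 | T2 10-11 | T7 11-15 | T5 15-18 | T8 18-20 | T3 20-25 |
Completion: T1=3  T2=11  T3=25  T4=8  T5=18  T6=10  T7=15  T8=20
Waiting times: T1=0, T2=10, T3=20, T4=0, T5=12, T6=4, T7=5, T8=11
Average waiting = (0+10+20+0+12+4+5+11) / 8 = 62/8 = 7.75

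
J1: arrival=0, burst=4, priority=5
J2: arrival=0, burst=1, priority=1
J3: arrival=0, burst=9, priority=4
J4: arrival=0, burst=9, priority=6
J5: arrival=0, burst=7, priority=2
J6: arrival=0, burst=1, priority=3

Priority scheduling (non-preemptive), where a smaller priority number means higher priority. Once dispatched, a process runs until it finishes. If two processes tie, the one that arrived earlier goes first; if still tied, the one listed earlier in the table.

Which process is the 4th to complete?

Schedule: | J2 0-1 | J5 1-8 | J6 8-9 | J3 9-18 | J1 18-22 | J4 22-31 |
Completion: J1=22  J2=1  J3=18  J4=31  J5=8  J6=9
Turnaround (C−A): J1=22  J2=1  J3=18  J4=31  J5=8  J6=9
Finish order: J2 → J5 → J6 → J3 → J1 → J4

J3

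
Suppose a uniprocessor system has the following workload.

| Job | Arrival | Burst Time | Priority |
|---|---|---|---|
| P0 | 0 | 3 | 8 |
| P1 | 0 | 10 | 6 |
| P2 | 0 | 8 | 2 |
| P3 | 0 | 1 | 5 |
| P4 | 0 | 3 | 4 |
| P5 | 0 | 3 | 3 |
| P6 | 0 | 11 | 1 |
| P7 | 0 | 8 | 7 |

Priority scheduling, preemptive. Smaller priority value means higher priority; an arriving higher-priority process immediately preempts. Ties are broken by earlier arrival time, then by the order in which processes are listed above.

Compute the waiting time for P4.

Timeline: | P6 0-11 | P2 11-19 | P5 19-22 | P4 22-25 | P3 25-26 | P1 26-36 | P7 36-44 | P0 44-47 |
Completion: P0=47  P1=36  P2=19  P3=26  P4=25  P5=22  P6=11  P7=44
Turnaround (C−A): P0=47  P1=36  P2=19  P3=26  P4=25  P5=22  P6=11  P7=44
Waiting(P4) = turnaround − burst = 25 − 3 = 22

22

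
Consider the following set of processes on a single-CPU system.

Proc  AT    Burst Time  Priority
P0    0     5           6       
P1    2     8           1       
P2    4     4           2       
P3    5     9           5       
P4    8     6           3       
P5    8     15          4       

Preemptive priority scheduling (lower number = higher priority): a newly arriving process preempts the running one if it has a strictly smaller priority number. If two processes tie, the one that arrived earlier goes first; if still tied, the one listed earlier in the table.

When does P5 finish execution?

35

Timeline: | P0 0-2 | P1 2-10 | P2 10-14 | P4 14-20 | P5 20-35 | P3 35-44 | P0 44-47 |
Completion: P0=47  P1=10  P2=14  P3=44  P4=20  P5=35
Turnaround (C−A): P0=47  P1=8  P2=10  P3=39  P4=12  P5=27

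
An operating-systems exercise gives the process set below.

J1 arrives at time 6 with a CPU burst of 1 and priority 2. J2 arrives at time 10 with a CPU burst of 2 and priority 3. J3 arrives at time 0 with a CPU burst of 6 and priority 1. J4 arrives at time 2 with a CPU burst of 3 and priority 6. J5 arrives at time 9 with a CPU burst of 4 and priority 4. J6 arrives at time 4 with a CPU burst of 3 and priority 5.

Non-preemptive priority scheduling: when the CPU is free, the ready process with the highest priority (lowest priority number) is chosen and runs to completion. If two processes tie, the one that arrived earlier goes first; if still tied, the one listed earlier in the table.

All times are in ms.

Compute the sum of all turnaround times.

39

Schedule: | J3 0-6 | J1 6-7 | J6 7-10 | J2 10-12 | J5 12-16 | J4 16-19 |
Completion: J1=7  J2=12  J3=6  J4=19  J5=16  J6=10
Turnaround (C−A): J1=1  J2=2  J3=6  J4=17  J5=7  J6=6
Turnaround = completion − arrival: J1=1, J2=2, J3=6, J4=17, J5=7, J6=6
Total turnaround = 1 + 2 + 6 + 17 + 7 + 6 = 39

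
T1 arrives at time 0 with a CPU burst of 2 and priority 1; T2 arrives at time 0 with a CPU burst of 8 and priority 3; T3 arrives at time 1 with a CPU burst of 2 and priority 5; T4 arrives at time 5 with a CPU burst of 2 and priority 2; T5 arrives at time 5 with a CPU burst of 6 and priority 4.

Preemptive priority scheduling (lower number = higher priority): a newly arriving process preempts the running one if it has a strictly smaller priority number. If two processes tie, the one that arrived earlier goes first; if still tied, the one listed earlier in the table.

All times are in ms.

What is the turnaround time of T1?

Gantt: | T1 0-2 | T2 2-5 | T4 5-7 | T2 7-12 | T5 12-18 | T3 18-20 |
Completion: T1=2  T2=12  T3=20  T4=7  T5=18
Turnaround(T1) = completion − arrival = 2 − 0 = 2

2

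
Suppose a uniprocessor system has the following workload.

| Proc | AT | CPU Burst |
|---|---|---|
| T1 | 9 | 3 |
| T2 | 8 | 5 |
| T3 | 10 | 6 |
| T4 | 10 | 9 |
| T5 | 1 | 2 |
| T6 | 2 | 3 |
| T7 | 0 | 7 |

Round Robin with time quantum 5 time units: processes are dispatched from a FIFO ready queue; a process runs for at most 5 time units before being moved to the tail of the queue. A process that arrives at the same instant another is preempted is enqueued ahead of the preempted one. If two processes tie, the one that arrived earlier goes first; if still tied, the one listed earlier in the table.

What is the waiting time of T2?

Schedule: | T7 0-5 | T5 5-7 | T6 7-10 | T7 10-12 | T2 12-17 | T1 17-20 | T3 20-25 | T4 25-30 | T3 30-31 | T4 31-35 |
Completion: T1=20  T2=17  T3=31  T4=35  T5=7  T6=10  T7=12
Turnaround (C−A): T1=11  T2=9  T3=21  T4=25  T5=6  T6=8  T7=12
Waiting(T2) = turnaround − burst = 9 − 5 = 4

4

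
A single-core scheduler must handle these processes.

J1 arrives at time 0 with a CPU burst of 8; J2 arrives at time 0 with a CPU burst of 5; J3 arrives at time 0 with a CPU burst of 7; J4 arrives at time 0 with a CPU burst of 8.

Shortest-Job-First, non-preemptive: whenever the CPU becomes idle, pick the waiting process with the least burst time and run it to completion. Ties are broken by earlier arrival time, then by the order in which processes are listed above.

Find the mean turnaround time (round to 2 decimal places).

Timeline: | J2 0-5 | J3 5-12 | J1 12-20 | J4 20-28 |
Completion: J1=20  J2=5  J3=12  J4=28
Turnaround times: J1=20, J2=5, J3=12, J4=28
Average turnaround = (20+5+12+28) / 4 = 65/4 = 16.25

16.25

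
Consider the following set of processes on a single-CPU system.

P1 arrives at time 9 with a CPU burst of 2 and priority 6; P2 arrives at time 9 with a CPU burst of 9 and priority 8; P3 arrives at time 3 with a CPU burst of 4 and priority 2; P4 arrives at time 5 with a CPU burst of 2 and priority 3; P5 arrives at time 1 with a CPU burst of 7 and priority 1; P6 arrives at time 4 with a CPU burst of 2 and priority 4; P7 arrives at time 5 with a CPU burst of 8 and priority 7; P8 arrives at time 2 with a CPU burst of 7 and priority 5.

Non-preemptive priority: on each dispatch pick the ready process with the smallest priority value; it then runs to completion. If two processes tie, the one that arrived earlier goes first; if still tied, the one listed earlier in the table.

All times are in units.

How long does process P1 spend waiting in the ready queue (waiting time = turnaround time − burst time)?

14

Gantt: | idle 0-1 | P5 1-8 | P3 8-12 | P4 12-14 | P6 14-16 | P8 16-23 | P1 23-25 | P7 25-33 | P2 33-42 |
Completion: P1=25  P2=42  P3=12  P4=14  P5=8  P6=16  P7=33  P8=23
Turnaround (C−A): P1=16  P2=33  P3=9  P4=9  P5=7  P6=12  P7=28  P8=21
Waiting(P1) = turnaround − burst = 16 − 2 = 14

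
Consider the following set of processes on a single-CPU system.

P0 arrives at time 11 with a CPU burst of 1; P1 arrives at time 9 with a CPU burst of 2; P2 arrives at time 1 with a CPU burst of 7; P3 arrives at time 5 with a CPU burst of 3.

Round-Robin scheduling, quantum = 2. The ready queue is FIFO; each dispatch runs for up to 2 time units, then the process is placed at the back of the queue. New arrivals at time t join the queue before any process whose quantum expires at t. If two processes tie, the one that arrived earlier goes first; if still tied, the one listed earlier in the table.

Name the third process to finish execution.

Gantt: | idle 0-1 | P2 1-5 | P3 5-7 | P2 7-9 | P3 9-10 | P1 10-12 | P2 12-13 | P0 13-14 |
Completion: P0=14  P1=12  P2=13  P3=10
Finish order: P3 → P1 → P2 → P0

P2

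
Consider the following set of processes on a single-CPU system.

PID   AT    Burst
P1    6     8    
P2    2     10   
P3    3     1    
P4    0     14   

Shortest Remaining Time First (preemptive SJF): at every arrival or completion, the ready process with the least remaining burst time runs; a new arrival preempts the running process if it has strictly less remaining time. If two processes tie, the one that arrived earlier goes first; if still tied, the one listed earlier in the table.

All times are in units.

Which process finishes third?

P1

Schedule: | P4 0-2 | P2 2-3 | P3 3-4 | P2 4-13 | P1 13-21 | P4 21-33 |
Completion: P1=21  P2=13  P3=4  P4=33
Turnaround (C−A): P1=15  P2=11  P3=1  P4=33
Finish order: P3 → P2 → P1 → P4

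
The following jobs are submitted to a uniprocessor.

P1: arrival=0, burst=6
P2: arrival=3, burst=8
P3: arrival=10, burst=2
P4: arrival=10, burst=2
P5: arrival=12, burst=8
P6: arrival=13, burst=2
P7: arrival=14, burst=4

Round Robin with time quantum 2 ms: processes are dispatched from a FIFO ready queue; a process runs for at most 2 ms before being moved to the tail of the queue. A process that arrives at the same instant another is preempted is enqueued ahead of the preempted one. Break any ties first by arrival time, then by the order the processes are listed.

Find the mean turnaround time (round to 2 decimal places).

Gantt: | P1 0-4 | P2 4-6 | P1 6-8 | P2 8-10 | P3 10-12 | P4 12-14 | P2 14-16 | P5 16-18 | P6 18-20 | P7 20-22 | P2 22-24 | P5 24-26 | P7 26-28 | P5 28-32 |
Completion: P1=8  P2=24  P3=12  P4=14  P5=32  P6=20  P7=28
Turnaround times: P1=8, P2=21, P3=2, P4=4, P5=20, P6=7, P7=14
Average turnaround = (8+21+2+4+20+7+14) / 7 = 76/7 = 10.86

10.86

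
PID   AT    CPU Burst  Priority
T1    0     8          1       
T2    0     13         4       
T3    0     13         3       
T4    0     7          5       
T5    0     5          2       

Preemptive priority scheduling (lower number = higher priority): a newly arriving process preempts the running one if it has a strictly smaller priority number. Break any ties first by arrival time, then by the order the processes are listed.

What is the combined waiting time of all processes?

86

Gantt: | T1 0-8 | T5 8-13 | T3 13-26 | T2 26-39 | T4 39-46 |
Completion: T1=8  T2=39  T3=26  T4=46  T5=13
Waiting = turnaround − burst: T1=0, T2=26, T3=13, T4=39, T5=8
Total waiting = 0 + 26 + 13 + 39 + 8 = 86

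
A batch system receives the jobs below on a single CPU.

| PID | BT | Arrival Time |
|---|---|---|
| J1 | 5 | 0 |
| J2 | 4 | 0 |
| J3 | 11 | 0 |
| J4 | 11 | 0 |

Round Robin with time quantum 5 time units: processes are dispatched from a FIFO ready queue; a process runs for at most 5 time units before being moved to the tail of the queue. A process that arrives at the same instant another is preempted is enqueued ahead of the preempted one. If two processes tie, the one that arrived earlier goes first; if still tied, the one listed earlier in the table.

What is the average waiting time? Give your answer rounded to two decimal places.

11.00

Gantt: | J1 0-5 | J2 5-9 | J3 9-14 | J4 14-19 | J3 19-24 | J4 24-29 | J3 29-30 | J4 30-31 |
Completion: J1=5  J2=9  J3=30  J4=31
Waiting times: J1=0, J2=5, J3=19, J4=20
Average waiting = (0+5+19+20) / 4 = 44/4 = 11.00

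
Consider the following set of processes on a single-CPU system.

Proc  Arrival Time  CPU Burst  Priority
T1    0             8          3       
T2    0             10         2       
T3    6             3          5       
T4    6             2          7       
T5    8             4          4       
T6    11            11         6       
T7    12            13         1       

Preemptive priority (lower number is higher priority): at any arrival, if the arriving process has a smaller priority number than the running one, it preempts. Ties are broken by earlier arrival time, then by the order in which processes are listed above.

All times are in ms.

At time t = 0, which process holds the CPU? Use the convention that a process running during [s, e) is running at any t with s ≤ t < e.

Schedule: | T2 0-10 | T1 10-12 | T7 12-25 | T1 25-31 | T5 31-35 | T3 35-38 | T6 38-49 | T4 49-51 |
Completion: T1=31  T2=10  T3=38  T4=51  T5=35  T6=49  T7=25

T2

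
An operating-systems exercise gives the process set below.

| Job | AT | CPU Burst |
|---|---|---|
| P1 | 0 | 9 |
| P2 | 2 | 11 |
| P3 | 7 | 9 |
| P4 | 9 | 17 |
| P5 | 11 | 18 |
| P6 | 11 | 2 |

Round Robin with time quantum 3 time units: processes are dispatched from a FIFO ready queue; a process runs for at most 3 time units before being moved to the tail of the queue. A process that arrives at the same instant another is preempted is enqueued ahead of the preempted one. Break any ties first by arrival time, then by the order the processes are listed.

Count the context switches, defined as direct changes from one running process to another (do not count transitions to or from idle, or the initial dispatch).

Gantt: | P1 0-3 | P2 3-6 | P1 6-9 | P2 9-12 | P3 12-15 | P4 15-18 | P1 18-21 | P5 21-24 | P6 24-26 | P2 26-29 | P3 29-32 | P4 32-35 | P5 35-38 | P2 38-40 | P3 40-43 | P4 43-46 | P5 46-49 | P4 49-52 | P5 52-55 | P4 55-58 | P5 58-61 | P4 61-63 | P5 63-66 |
Completion: P1=21  P2=40  P3=43  P4=63  P5=66  P6=26
Turnaround (C−A): P1=21  P2=38  P3=36  P4=54  P5=55  P6=15

22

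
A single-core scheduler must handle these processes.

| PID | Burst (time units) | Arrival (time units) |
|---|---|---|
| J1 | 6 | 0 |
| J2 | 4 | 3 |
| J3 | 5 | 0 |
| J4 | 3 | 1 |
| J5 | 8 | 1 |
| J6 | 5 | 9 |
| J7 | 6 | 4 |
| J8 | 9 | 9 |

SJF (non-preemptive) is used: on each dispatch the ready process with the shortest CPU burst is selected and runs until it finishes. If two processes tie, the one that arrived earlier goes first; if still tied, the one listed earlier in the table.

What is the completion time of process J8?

46

Gantt: | J3 0-5 | J4 5-8 | J2 8-12 | J6 12-17 | J1 17-23 | J7 23-29 | J5 29-37 | J8 37-46 |
Completion: J1=23  J2=12  J3=5  J4=8  J5=37  J6=17  J7=29  J8=46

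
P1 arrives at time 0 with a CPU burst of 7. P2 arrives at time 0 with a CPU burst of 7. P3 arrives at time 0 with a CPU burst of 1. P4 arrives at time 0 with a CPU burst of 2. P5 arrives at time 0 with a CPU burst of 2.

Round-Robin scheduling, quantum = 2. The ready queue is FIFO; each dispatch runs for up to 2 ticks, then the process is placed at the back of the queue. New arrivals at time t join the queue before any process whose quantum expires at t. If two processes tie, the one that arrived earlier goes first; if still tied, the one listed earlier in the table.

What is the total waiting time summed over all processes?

39

Schedule: | P1 0-2 | P2 2-4 | P3 4-5 | P4 5-7 | P5 7-9 | P1 9-11 | P2 11-13 | P1 13-15 | P2 15-17 | P1 17-18 | P2 18-19 |
Completion: P1=18  P2=19  P3=5  P4=7  P5=9
Waiting = turnaround − burst: P1=11, P2=12, P3=4, P4=5, P5=7
Total waiting = 11 + 12 + 4 + 5 + 7 = 39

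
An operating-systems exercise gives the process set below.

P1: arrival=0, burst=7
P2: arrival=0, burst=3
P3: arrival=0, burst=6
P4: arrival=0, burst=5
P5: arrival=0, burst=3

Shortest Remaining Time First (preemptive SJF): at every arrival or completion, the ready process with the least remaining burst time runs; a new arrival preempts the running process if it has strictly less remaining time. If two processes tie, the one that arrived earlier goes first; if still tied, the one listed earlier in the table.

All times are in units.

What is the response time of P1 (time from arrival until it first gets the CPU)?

Gantt: | P2 0-3 | P5 3-6 | P4 6-11 | P3 11-17 | P1 17-24 |
Completion: P1=24  P2=3  P3=17  P4=11  P5=6
Response(P1) = first start − arrival = 17 − 0 = 17

17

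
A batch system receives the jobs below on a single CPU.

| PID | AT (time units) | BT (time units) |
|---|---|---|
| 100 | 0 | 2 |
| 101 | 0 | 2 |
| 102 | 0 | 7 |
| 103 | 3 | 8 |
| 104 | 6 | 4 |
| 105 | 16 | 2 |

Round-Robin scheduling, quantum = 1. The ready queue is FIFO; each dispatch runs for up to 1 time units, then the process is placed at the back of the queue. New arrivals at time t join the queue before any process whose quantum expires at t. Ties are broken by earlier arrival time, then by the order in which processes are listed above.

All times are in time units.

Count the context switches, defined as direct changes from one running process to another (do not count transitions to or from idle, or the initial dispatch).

23

Gantt: | 100 0-1 | 101 1-2 | 102 2-3 | 100 3-4 | 101 4-5 | 103 5-6 | 102 6-7 | 104 7-8 | 103 8-9 | 102 9-10 | 104 10-11 | 103 11-12 | 102 12-13 | 104 13-14 | 103 14-15 | 102 15-16 | 104 16-17 | 103 17-18 | 105 18-19 | 102 19-20 | 103 20-21 | 105 21-22 | 102 22-23 | 103 23-25 |
Completion: 100=4  101=5  102=23  103=25  104=17  105=22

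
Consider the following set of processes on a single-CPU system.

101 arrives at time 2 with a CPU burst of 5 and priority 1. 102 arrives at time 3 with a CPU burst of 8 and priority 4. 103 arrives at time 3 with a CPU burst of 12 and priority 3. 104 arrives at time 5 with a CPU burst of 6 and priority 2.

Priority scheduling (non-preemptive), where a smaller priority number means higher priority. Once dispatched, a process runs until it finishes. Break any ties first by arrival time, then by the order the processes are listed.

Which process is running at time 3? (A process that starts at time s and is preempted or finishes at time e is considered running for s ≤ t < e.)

Schedule: | idle 0-2 | 101 2-7 | 104 7-13 | 103 13-25 | 102 25-33 |
Completion: 101=7  102=33  103=25  104=13

101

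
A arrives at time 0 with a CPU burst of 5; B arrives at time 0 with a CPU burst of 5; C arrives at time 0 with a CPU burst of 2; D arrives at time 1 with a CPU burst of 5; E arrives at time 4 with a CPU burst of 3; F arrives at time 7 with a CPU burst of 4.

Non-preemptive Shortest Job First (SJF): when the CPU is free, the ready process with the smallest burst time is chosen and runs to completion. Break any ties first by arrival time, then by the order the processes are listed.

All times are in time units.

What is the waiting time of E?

3

Timeline: | C 0-2 | A 2-7 | E 7-10 | F 10-14 | B 14-19 | D 19-24 |
Completion: A=7  B=19  C=2  D=24  E=10  F=14
Turnaround (C−A): A=7  B=19  C=2  D=23  E=6  F=7
Waiting(E) = turnaround − burst = 6 − 3 = 3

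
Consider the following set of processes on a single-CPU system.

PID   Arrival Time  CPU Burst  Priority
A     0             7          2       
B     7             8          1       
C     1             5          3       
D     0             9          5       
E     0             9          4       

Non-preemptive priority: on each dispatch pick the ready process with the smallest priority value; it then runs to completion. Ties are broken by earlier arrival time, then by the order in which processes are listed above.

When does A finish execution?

Gantt: | A 0-7 | B 7-15 | C 15-20 | E 20-29 | D 29-38 |
Completion: A=7  B=15  C=20  D=38  E=29
Turnaround (C−A): A=7  B=8  C=19  D=38  E=29

7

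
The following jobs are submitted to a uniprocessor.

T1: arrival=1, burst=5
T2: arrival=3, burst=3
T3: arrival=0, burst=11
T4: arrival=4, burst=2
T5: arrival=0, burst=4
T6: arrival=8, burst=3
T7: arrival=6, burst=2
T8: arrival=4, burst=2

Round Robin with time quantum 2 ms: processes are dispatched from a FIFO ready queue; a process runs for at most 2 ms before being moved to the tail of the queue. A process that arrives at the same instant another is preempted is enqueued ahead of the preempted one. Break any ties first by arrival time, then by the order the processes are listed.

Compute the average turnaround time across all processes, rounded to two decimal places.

18.00

Timeline: | T3 0-2 | T5 2-4 | T1 4-6 | T3 6-8 | T2 8-10 | T4 10-12 | T8 12-14 | T5 14-16 | T7 16-18 | T1 18-20 | T6 20-22 | T3 22-24 | T2 24-25 | T1 25-26 | T6 26-27 | T3 27-32 |
Completion: T1=26  T2=25  T3=32  T4=12  T5=16  T6=27  T7=18  T8=14
Turnaround (C−A): T1=25  T2=22  T3=32  T4=8  T5=16  T6=19  T7=12  T8=10
Turnaround times: T1=25, T2=22, T3=32, T4=8, T5=16, T6=19, T7=12, T8=10
Average turnaround = (25+22+32+8+16+19+12+10) / 8 = 144/8 = 18.00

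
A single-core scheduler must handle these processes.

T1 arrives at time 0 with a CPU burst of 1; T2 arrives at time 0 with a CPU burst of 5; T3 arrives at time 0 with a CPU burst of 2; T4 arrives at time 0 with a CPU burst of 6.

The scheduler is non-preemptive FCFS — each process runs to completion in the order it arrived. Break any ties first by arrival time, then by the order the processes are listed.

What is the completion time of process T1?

1

Gantt: | T1 0-1 | T2 1-6 | T3 6-8 | T4 8-14 |
Completion: T1=1  T2=6  T3=8  T4=14
Turnaround (C−A): T1=1  T2=6  T3=8  T4=14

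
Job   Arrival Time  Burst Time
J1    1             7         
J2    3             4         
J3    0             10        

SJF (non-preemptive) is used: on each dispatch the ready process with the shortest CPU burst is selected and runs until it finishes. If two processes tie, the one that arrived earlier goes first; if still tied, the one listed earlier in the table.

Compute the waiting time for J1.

13

Timeline: | J3 0-10 | J2 10-14 | J1 14-21 |
Completion: J1=21  J2=14  J3=10
Turnaround (C−A): J1=20  J2=11  J3=10
Waiting(J1) = turnaround − burst = 20 − 7 = 13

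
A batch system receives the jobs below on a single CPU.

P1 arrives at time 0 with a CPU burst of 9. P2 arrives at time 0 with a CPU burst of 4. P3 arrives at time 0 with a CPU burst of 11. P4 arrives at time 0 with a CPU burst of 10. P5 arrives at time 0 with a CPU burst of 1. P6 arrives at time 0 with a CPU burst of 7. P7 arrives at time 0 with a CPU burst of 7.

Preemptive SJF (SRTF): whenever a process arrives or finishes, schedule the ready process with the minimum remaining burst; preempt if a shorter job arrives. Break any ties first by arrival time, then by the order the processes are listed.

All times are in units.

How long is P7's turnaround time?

19

Schedule: | P5 0-1 | P2 1-5 | P6 5-12 | P7 12-19 | P1 19-28 | P4 28-38 | P3 38-49 |
Completion: P1=28  P2=5  P3=49  P4=38  P5=1  P6=12  P7=19
Turnaround (C−A): P1=28  P2=5  P3=49  P4=38  P5=1  P6=12  P7=19
Turnaround(P7) = completion − arrival = 19 − 0 = 19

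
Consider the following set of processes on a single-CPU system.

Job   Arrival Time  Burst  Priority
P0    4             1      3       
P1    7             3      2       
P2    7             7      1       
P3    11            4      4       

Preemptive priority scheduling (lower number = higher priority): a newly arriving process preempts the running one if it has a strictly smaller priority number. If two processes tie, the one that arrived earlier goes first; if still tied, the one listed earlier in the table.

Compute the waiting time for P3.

Schedule: | idle 0-4 | P0 4-5 | idle 5-7 | P2 7-14 | P1 14-17 | P3 17-21 |
Completion: P0=5  P1=17  P2=14  P3=21
Waiting(P3) = turnaround − burst = 10 − 4 = 6

6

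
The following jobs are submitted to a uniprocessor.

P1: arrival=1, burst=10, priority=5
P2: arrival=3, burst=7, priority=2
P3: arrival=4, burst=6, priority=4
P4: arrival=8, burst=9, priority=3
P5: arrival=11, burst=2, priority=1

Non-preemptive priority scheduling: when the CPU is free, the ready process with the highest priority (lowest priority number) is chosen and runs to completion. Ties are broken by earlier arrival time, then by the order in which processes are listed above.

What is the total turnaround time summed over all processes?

81

Gantt: | idle 0-1 | P1 1-11 | P5 11-13 | P2 13-20 | P4 20-29 | P3 29-35 |
Completion: P1=11  P2=20  P3=35  P4=29  P5=13
Turnaround (C−A): P1=10  P2=17  P3=31  P4=21  P5=2
Turnaround = completion − arrival: P1=10, P2=17, P3=31, P4=21, P5=2
Total turnaround = 10 + 17 + 31 + 21 + 2 = 81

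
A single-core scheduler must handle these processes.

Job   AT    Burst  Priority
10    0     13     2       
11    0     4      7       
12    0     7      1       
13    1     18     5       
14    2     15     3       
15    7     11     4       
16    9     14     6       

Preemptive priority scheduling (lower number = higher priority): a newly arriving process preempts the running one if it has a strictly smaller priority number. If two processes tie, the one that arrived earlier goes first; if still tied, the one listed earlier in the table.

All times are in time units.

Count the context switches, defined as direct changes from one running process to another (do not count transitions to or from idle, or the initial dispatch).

6

Gantt: | 12 0-7 | 10 7-20 | 14 20-35 | 15 35-46 | 13 46-64 | 16 64-78 | 11 78-82 |
Completion: 10=20  11=82  12=7  13=64  14=35  15=46  16=78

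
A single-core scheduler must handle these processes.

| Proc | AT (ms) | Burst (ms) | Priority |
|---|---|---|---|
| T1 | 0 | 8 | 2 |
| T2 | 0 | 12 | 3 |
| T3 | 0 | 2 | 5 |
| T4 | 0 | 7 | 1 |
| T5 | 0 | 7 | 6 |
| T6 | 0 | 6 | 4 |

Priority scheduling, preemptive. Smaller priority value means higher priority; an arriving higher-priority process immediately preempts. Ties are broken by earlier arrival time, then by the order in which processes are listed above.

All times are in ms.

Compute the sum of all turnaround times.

Timeline: | T4 0-7 | T1 7-15 | T2 15-27 | T6 27-33 | T3 33-35 | T5 35-42 |
Completion: T1=15  T2=27  T3=35  T4=7  T5=42  T6=33
Turnaround = completion − arrival: T1=15, T2=27, T3=35, T4=7, T5=42, T6=33
Total turnaround = 15 + 27 + 35 + 7 + 42 + 33 = 159

159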